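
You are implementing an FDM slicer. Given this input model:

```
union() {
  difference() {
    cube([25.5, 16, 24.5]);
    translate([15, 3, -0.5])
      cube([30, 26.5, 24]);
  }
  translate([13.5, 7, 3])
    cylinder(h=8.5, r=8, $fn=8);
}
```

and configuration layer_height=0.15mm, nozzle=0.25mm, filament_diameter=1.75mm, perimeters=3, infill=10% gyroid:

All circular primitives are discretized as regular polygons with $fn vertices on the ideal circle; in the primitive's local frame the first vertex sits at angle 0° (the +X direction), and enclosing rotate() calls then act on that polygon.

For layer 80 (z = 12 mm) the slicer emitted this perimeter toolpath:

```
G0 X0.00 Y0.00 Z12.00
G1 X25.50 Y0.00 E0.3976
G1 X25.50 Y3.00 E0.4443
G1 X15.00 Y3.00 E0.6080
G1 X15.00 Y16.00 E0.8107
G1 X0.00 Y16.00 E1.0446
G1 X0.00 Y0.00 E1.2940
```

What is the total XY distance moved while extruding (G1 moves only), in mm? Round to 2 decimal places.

83.00 mm

Sum the Euclidean lengths of each G1 segment: total = 83.00 mm.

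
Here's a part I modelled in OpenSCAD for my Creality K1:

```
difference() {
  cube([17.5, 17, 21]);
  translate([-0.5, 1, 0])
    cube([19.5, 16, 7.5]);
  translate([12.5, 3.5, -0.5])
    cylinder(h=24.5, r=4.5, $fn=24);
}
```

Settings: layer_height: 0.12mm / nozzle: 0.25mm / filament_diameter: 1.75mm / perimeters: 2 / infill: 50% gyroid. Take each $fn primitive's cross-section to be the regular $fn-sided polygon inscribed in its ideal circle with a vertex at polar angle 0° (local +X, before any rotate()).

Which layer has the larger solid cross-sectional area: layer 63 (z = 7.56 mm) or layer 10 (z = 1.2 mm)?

layer 63 (z = 7.56 mm)

Layer 63 (z = 7.56): the 17.5×17 cube contributes its full rectangle (area 297.50 mm²); the cube at (-0.5, 1) is absent (z outside [0, 7.5]); the r=4.5 cylinder at (12.5, 3.5) contributes a regular 24-gon of circumradius 4.5 (area = (24/2)·4.500²·sin(360°/24) = 62.89 mm²); After the difference (first − rest): starting from the 17.5×17 cube (297.50 mm²), the r=4.5 cylinder at (12.5, 3.5) partially overlaps it — only the 59.19 mm² overlap (of its 62.89 mm²) is removed, clipping the outline — area = 238.31 mm². So its area = 238.31 mm². Layer 10 (z = 1.2): the cube is present — its section is the full 17.5×17 rectangle (area 297.50 mm²); the 19.5×16 cube at (-0.5, 1) contributes its full rectangle (area 312.00 mm²); the r=4.5 cylinder at (12.5, 3.5) gives a regular 24-gon of circumradius 4.5 (constant along its height) (area = (24/2)·4.500²·sin(360°/24) = 62.89 mm²); Taking the first minus the rest: starting from the 17.5×17 cube (297.50 mm²), the 19.5×16 cube at (-0.5, 1) partially overlaps it — only the 280.00 mm² overlap (of its 312.00 mm²) is removed, clipping the outline; the r=4.5 cylinder at (12.5, 3.5) partially overlaps it — only the 6.59 mm² overlap (of its 62.89 mm²) is removed, clipping the outline — area = 10.91 mm². So its area = 10.91 mm². Layer 63 is larger (238.31 vs 10.91 mm²).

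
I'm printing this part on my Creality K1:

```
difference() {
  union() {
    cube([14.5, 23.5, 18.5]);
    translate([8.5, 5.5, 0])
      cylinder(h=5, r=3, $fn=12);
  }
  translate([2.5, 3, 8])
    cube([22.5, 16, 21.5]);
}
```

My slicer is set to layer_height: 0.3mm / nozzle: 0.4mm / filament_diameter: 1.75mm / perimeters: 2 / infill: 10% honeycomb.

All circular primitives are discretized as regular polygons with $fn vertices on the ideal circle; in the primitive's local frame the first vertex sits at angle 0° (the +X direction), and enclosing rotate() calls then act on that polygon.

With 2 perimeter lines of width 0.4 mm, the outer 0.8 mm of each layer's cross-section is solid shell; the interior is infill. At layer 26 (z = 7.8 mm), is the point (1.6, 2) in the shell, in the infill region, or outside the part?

infill

At z = 7.8 mm: the 14.5×23.5 cube contributes its full rectangle; the cylinder at (8.5, 5.5) is not intersected at this z (z outside [0, 5]); Merging all regions: only the 14.5×23.5 cube is present, so the union is just that shape — 1 connected region; the cube at (2.5, 3) is not intersected at this z (z outside [8, 29.5]); Taking the first minus the rest: none of the subtracted shapes is present at this height, so the result so far is unchanged — 1 connected region. Overall, the cross-section is a single solid region. The nearest boundary edge runs (0.00, 23.50)→(0.00, 0.00); distance from the point to it = 1.60 mm. The point is inside the cross-section and 1.60 mm from the nearest boundary — more than the 0.8 mm shell width (2 × 0.4), so it's in the infill interior.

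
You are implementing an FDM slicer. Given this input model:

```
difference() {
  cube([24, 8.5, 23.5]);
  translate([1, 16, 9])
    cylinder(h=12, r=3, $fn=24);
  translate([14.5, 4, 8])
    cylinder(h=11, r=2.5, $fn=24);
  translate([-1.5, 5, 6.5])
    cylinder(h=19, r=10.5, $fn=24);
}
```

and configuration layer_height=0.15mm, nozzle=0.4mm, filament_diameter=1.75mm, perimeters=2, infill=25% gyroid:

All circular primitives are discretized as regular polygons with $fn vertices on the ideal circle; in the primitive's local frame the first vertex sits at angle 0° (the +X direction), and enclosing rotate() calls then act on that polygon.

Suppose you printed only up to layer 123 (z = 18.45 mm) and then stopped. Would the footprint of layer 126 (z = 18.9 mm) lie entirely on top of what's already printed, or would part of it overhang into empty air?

entirely on top

Compare the two slices. At z = 18.45: the cube (footprint 24×8.5) is included at this height (area 204.00 mm²); the r=3 cylinder at (1, 16) contributes a regular 24-gon of circumradius 3 (area = (24/2)·3.000²·sin(360°/24) = 27.95 mm²); the r=2.5 cylinder at (14.5, 4) gives a regular 24-gon of circumradius 2.5 (constant along its height) (area = (24/2)·2.500²·sin(360°/24) = 19.41 mm²); the r=10.5 cylinder at (-1.5, 5) contributes a regular 24-gon of circumradius 10.5 (area = (24/2)·10.500²·sin(360°/24) = 342.42 mm²); Taking the first minus the rest: starting from the 24×8.5 cube (204.00 mm²), the r=3 cylinder at (1, 16) misses the remaining region (no effect); the r=2.5 cylinder at (14.5, 4) lies wholly inside it (removes its full 19.41 mm² and its 15.66 mm outline becomes a hole wall); the r=10.5 cylinder at (-1.5, 5) partially overlaps it — only the 73.23 mm² overlap (of its 342.42 mm²) is removed, clipping the outline — area = 111.36 mm². At z = 18.9: the cube (footprint 24×8.5) is included at this height (area 204.00 mm²); the r=3 cylinder at (1, 16) gives a regular 24-gon of circumradius 3 (constant along its height) (area = (24/2)·3.000²·sin(360°/24) = 27.95 mm²); the r=2.5 cylinder at (14.5, 4) contributes a regular 24-gon of circumradius 2.5 (area = (24/2)·2.500²·sin(360°/24) = 19.41 mm²); the r=10.5 cylinder at (-1.5, 5) contributes a regular 24-gon of circumradius 10.5 (area = (24/2)·10.500²·sin(360°/24) = 342.42 mm²); Taking the first minus the rest: starting from the 24×8.5 cube (204.00 mm²), the r=3 cylinder at (1, 16) misses the remaining region (no effect); the r=2.5 cylinder at (14.5, 4) lies wholly inside it (removes its full 19.41 mm² and its 15.66 mm outline becomes a hole wall); the r=10.5 cylinder at (-1.5, 5) partially overlaps it — only the 73.23 mm² overlap (of its 342.42 mm²) is removed, clipping the outline — area = 111.36 mm². Checking containment: the cross-section at z = 18.9 is a subset of the cross-section at z = 18.45.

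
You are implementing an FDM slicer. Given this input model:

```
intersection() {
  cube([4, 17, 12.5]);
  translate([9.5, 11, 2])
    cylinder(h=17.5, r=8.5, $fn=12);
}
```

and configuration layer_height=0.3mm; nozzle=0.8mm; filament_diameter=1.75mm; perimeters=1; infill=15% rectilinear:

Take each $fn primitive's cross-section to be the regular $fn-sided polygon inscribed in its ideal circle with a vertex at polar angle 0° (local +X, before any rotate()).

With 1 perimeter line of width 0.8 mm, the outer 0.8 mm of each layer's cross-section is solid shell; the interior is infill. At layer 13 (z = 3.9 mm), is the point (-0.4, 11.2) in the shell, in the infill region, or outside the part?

At z = 3.9 mm: the cube is present — its section is the full 4×17 rectangle; the r=8.5 cylinder at (9.5, 11) gives a regular 12-gon of circumradius 8.5 (constant along its height); Keeping only the common overlap: the r=8.5 cylinder at (9.5, 11) partially overlaps the 4×17 cube; clipping to the common part keeps 24.12 mm² — 1 connected region. Overall, the cross-section is a single solid region. The nearest boundary edge runs (2.14, 6.75)→(1.00, 11.00); distance from the point to it = 1.41 mm. The point is not inside any of the regions above, so it lies outside the cross-section (1.41 mm from the nearest boundary).

outside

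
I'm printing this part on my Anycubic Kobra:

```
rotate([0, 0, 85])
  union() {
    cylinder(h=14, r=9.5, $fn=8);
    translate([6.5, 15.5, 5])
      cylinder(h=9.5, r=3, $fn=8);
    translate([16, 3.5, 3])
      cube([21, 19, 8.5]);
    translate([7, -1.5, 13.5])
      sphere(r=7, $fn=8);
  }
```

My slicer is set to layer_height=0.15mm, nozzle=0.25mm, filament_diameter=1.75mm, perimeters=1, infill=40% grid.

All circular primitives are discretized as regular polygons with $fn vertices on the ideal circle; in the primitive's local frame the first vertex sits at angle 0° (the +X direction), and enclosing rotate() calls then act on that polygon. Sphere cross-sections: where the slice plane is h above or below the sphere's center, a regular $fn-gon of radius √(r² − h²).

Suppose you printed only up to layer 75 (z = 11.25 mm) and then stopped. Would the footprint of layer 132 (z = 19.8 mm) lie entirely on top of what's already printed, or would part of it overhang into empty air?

Compare the two slices. At z = 11.25: the r=9.5 cylinder contributes a regular 8-gon of circumradius 9.5 (area = (8/2)·9.500²·sin(360°/8) = 255.27 mm²); the r=3 cylinder at (6.5, 15.5) gives a regular 8-gon of circumradius 3 (constant along its height) (area = (8/2)·3.000²·sin(360°/8) = 25.46 mm²); the 21×19 cube at (16, 3.5) contributes its full rectangle (area 399.00 mm²); the r=7 sphere at (7, -1.5) contributes a regular 8-gon of circumradius √(7²−2.25²) = 6.629 (area = (8/2)·6.629²·sin(360°/8) = 124.27 mm²); Combining (union): the regions partially overlap — summed areas 804.00 mm² minus the doubly-counted overlap 75.53 mm² gives 728.46 mm² — area = 728.46 mm²; (whole slice rotated 85° about Z — lengths, areas and connectivity unchanged). At z = 19.8: the cylinder does not reach this height (z outside [0, 14]); the cylinder at (6.5, 15.5) is absent (z outside [5, 14.5]); the cube at (16, 3.5) does not reach this height (z outside [3, 11.5]); the r=7 sphere at (7, -1.5) slices to a regular 8-gon of circumradius 3.051 (√(r²−h²) with h=6.3 from center) (area = (8/2)·3.051²·sin(360°/8) = 26.33 mm²); Combining (union): only the r=7 sphere at (7, -1.5) is present, so the union is just that shape — area = 26.33 mm²; (whole slice rotated 85° about Z — lengths, areas and connectivity unchanged). Checking containment: the cross-section at z = 19.8 is a subset of the cross-section at z = 11.25.

entirely on top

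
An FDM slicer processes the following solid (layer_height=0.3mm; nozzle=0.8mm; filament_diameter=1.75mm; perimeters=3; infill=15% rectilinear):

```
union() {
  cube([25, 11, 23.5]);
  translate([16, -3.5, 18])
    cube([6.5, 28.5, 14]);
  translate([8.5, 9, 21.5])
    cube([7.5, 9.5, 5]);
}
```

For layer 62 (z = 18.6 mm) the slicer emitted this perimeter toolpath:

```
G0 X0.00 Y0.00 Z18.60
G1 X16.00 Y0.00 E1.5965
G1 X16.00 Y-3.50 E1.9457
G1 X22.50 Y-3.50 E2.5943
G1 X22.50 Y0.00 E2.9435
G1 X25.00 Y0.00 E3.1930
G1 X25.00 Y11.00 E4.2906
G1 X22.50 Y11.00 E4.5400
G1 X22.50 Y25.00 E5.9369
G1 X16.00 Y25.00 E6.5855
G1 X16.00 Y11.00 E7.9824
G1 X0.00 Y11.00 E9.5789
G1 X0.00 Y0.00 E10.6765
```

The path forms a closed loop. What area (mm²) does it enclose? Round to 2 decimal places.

Apply the shoelace formula to the sequence of (X, Y) vertices; enclosed area = 388.75 mm².

388.75 mm²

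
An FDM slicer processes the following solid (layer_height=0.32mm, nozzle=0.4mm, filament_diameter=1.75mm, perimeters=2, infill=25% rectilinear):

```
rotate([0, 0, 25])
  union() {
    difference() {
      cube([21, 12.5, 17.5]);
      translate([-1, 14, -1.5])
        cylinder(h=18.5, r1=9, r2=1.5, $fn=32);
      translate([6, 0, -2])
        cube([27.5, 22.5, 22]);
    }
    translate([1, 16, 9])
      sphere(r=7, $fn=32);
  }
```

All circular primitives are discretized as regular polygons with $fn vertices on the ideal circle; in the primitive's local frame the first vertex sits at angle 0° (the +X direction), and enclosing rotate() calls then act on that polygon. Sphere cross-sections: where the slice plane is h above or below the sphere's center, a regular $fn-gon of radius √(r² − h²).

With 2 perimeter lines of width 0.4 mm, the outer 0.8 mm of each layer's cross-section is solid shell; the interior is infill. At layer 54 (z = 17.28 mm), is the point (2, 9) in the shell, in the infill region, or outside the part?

shell

At z = 17.28 mm: the cube is present — its section is the full 21×12.5 rectangle; the cone at (-1, 14) is absent (z outside [-1.5, 17]); the 27.5×22.5 cube at (6, 0) contributes its full rectangle; Taking the first minus the rest: starting from the 21×12.5 cube, the 27.5×22.5 cube at (6, 0) partially overlaps it — only the 187.50 mm² overlap (of its 618.75 mm²) is removed, clipping the outline — 1 connected region; the sphere at (1, 16) does not reach this height (|z−center|=8.280 > r=7); Merging all regions: only the result so far is present, so the union is just that shape — 1 connected region; (rotated 25° about Z; rotation is an isometry so areas/perimeters/island counts are preserved). Overall, the cross-section is a single solid region. Undo the 25° rotation: the query point maps to (5.616, 7.312) in the un-rotated model frame. The nearest boundary edge runs (6.00, 12.50)→(6.00, 0.00); distance from the point to it = 0.38 mm. The point is inside the cross-section, 0.38 mm from the nearest boundary — within the 0.8 mm shell band (2 × 0.4).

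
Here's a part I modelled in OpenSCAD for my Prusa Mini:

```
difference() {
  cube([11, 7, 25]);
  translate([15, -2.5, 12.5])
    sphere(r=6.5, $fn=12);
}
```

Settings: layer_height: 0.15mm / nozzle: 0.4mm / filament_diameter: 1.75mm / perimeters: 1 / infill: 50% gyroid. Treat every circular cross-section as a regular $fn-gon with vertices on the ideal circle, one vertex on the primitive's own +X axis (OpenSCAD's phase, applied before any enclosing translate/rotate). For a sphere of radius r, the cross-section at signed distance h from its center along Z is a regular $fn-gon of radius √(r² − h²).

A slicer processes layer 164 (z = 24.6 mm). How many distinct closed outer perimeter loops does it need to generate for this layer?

1

At z = 24.6 mm: the cube (footprint 11×7) is included at this height; the sphere at (15, -2.5) is not intersected at this z (|z−center|=12.100 > r=6.5); Taking the first minus the rest: none of the subtracted shapes is present at this height, so the 11×7 cube is unchanged — 1 connected region. The result has 1 disconnected region.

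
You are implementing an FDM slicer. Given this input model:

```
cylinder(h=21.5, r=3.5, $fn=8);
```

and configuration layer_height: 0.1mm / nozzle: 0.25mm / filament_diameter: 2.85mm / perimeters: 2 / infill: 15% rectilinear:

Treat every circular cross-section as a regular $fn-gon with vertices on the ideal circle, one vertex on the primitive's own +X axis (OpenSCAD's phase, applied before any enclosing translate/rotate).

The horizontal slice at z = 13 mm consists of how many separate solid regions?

At z = 13 mm: the r=3.5 cylinder gives a regular 8-gon of circumradius 3.5 (constant along its height). The result has 1 disconnected region.

1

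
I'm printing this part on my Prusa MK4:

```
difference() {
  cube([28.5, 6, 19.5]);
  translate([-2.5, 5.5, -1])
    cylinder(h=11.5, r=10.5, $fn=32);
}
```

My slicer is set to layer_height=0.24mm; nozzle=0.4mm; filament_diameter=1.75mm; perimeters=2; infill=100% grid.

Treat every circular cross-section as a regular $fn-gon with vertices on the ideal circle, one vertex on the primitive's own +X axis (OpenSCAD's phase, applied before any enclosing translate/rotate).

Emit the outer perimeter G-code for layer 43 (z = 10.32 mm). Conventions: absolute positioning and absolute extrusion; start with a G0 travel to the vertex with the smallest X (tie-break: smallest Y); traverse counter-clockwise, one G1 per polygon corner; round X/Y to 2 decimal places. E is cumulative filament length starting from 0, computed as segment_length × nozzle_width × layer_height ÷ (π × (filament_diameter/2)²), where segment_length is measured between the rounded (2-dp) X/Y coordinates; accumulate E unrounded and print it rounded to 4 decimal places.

At z = 10.32 mm: the 28.5×6 cube contributes its full rectangle; the cylinder at (-2.5, 5.5): section is a regular 32-gon, circumradius r=10.5; After the difference (first − rest): starting from the 28.5×6 cube, the r=10.5 cylinder at (-2.5, 5.5) partially overlaps it — only the 45.02 mm² overlap (of its 344.14 mm²) is removed, clipping the outline — 1 connected region. The outline is a single polygon with 7 vertices. Extrusion per mm of travel: 0.4 × 0.24 / (π × 0.875²) = 0.039912. Accumulating E over each segment gives final E = 2.1927.

G0 X6.41 Y0.00 Z10.32
G1 X28.50 Y0.00 E0.8817
G1 X28.50 Y6.00 E1.1211
G1 X7.95 Y6.00 E1.9413
G1 X8.00 Y5.50 E1.9614
G1 X7.80 Y3.45 E2.0436
G1 X7.20 Y1.48 E2.1258
G1 X6.41 Y0.00 E2.1927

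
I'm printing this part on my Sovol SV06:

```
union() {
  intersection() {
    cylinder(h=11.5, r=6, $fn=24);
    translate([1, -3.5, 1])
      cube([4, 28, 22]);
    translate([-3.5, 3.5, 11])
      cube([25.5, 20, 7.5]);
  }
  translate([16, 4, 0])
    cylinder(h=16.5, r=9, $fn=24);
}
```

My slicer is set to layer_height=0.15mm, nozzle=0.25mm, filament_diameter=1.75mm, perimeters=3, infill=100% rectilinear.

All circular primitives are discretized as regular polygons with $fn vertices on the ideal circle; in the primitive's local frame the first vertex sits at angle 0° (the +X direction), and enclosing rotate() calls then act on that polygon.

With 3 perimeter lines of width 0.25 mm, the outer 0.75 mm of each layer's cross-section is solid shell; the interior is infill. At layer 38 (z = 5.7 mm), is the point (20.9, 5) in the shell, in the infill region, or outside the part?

At z = 5.7 mm: the r=6 cylinder contributes a regular 24-gon of circumradius 6; the 4×28 cube at (1, -3.5) contributes its full rectangle; the cube at (-3.5, 3.5) does not reach this height (z outside [11, 18.5]); Keeping only the common overlap: at least one operand is absent at this height, so nothing remains; the cylinder at (16, 4): section is a regular 24-gon, circumradius r=9; Merging all regions: only the r=9 cylinder at (16, 4) is present, so the union is just that shape — 1 connected region. Overall, the cross-section is a single solid region. The nearest boundary edge runs (25.00, 4.00)→(24.69, 6.33); distance from the point to it = 3.93 mm. The point is inside the cross-section and 3.93 mm from the nearest boundary — more than the 0.75 mm shell width (3 × 0.25), so it's in the infill interior.

infill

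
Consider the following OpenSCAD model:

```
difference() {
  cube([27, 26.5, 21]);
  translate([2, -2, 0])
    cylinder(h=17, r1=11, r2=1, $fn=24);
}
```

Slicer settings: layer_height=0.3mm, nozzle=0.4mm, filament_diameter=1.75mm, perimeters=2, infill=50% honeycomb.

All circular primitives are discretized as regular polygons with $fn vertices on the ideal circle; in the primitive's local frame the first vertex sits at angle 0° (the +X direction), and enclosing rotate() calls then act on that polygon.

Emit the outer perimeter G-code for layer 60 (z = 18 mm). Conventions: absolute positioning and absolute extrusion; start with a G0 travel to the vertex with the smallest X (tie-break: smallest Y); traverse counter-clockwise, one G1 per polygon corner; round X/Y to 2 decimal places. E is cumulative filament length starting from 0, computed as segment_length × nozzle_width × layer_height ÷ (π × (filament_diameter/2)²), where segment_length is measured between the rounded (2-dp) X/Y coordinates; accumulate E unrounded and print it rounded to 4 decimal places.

At z = 18 mm: the 27×26.5 cube contributes its full rectangle; the cone at (2, -2) does not reach this height (z outside [0, 17]); Subtracting the remaining from the first: none of the subtracted shapes is present at this height, so the 27×26.5 cube is unchanged — 1 connected region. The outline is a single polygon with 4 vertices. Extrusion per mm of travel: 0.4 × 0.3 / (π × 0.875²) = 0.049890. Accumulating E over each segment gives final E = 5.3383.

G0 X0.00 Y0.00 Z18.00
G1 X27.00 Y0.00 E1.3470
G1 X27.00 Y26.50 E2.6691
G1 X0.00 Y26.50 E4.0162
G1 X0.00 Y0.00 E5.3383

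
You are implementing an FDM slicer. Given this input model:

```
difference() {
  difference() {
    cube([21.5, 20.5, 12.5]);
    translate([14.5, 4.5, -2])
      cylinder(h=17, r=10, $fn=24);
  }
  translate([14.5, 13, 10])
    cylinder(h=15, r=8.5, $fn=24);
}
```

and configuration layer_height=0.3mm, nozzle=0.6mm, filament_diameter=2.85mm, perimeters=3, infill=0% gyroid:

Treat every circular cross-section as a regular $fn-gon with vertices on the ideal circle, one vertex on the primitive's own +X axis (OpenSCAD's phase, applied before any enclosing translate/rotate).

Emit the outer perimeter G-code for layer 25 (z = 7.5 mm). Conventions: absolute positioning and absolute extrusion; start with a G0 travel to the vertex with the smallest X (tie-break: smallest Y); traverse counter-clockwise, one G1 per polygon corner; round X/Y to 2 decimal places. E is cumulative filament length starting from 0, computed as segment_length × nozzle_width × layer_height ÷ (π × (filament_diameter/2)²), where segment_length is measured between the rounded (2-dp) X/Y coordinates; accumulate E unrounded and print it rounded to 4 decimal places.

At z = 7.5 mm: the cube is present — its section is the full 21.5×20.5 rectangle; the r=10 cylinder at (14.5, 4.5) contributes a regular 24-gon of circumradius 10; Subtracting the remaining from the first: starting from the 21.5×20.5 cube, the r=10 cylinder at (14.5, 4.5) partially overlaps it — only the 215.61 mm² overlap (of its 310.58 mm²) is removed, clipping the outline — 1 connected region; the cylinder at (14.5, 13) is absent (z outside [10, 25]); After the difference (first − rest): none of the subtracted shapes is present at this height, so the result so far is unchanged — 1 connected region. The outline is a single polygon with 15 vertices. Extrusion per mm of travel: 0.6 × 0.3 / (π × 1.425²) = 0.028216. Accumulating E over each segment gives final E = 2.3866.

G0 X0.00 Y0.00 Z7.50
G1 X5.63 Y0.00 E0.1589
G1 X4.84 Y1.91 E0.2172
G1 X4.50 Y4.50 E0.2909
G1 X4.84 Y7.09 E0.3646
G1 X5.84 Y9.50 E0.4382
G1 X7.43 Y11.57 E0.5119
G1 X9.50 Y13.16 E0.5855
G1 X11.91 Y14.16 E0.6591
G1 X14.50 Y14.50 E0.7328
G1 X17.09 Y14.16 E0.8065
G1 X19.50 Y13.16 E0.8802
G1 X21.50 Y11.63 E0.9512
G1 X21.50 Y20.50 E1.2015
G1 X0.00 Y20.50 E1.8081
G1 X0.00 Y0.00 E2.3866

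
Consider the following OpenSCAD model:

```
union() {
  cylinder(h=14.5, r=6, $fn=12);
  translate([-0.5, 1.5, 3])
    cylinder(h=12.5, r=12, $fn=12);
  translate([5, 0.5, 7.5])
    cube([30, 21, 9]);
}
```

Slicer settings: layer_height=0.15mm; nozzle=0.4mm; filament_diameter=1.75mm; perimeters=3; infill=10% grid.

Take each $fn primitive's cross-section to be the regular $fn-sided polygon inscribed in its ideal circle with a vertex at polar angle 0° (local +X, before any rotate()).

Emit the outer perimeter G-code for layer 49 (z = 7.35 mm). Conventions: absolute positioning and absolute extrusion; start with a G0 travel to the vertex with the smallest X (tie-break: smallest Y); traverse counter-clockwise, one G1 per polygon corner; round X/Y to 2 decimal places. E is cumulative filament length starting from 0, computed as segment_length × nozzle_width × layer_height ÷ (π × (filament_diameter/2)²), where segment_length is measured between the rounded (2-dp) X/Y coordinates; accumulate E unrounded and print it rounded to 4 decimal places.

G0 X-12.50 Y1.50 Z7.35
G1 X-10.89 Y-4.50 E0.1550
G1 X-6.50 Y-8.89 E0.3098
G1 X-0.50 Y-10.50 E0.4648
G1 X5.50 Y-8.89 E0.6198
G1 X9.89 Y-4.50 E0.7746
G1 X11.50 Y1.50 E0.9296
G1 X9.89 Y7.50 E1.0846
G1 X5.50 Y11.89 E1.2394
G1 X-0.50 Y13.50 E1.3944
G1 X-6.50 Y11.89 E1.5494
G1 X-10.89 Y7.50 E1.7042
G1 X-12.50 Y1.50 E1.8592

At z = 7.35 mm: the r=6 cylinder gives a regular 12-gon of circumradius 6 (constant along its height); the r=12 cylinder at (-0.5, 1.5) gives a regular 12-gon of circumradius 12 (constant along its height); the cube at (5, 0.5) is absent (z outside [7.5, 16.5]); Combining (union): the r=6 cylinder lies entirely inside the r=12 cylinder at (-0.5, 1.5), so the union is just the r=12 cylinder at (-0.5, 1.5) — 1 connected region. The outline is a single polygon with 12 vertices. Extrusion per mm of travel: 0.4 × 0.15 / (π × 0.875²) = 0.024945. Accumulating E over each segment gives final E = 1.8592.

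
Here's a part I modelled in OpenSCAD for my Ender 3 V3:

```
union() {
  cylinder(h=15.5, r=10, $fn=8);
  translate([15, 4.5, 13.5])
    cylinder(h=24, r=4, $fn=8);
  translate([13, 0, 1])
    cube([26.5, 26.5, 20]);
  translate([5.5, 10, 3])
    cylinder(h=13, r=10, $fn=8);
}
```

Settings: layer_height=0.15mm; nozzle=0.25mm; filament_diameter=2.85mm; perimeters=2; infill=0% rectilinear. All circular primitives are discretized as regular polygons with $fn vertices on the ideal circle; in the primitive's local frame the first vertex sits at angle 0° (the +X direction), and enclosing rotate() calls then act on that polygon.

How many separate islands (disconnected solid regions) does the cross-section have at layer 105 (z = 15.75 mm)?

At z = 15.75 mm: the cylinder is not intersected at this z (z outside [0, 15.5]); the r=4 cylinder at (15, 4.5) gives a regular 8-gon of circumradius 4 (constant along its height); the cube at (13, 0) is present — its section is the full 26.5×26.5 rectangle; the r=10 cylinder at (5.5, 10) gives a regular 8-gon of circumradius 10 (constant along its height); Combining (union): the regions partially overlap (shared area 58.76 mm²), so overlapping operands fuse into one piece — 1 connected region. Overall, the cross-section is a single solid region. Island count = 1.

1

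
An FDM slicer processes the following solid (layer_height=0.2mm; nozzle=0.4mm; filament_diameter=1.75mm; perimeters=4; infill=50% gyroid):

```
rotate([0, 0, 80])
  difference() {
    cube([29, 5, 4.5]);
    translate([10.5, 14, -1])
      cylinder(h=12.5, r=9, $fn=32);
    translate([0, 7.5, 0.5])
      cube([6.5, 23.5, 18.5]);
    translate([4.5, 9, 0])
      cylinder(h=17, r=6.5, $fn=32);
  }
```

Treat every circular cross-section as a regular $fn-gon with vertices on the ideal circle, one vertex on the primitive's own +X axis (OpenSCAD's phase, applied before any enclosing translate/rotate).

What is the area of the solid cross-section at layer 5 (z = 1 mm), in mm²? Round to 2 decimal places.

At z = 1 mm: the cube is present — its section is the full 29×5 rectangle (area 145.00 mm²); the r=9 cylinder at (10.5, 14) gives a regular 32-gon of circumradius 9 (constant along its height) (area = (32/2)·9.000²·sin(360°/32) = 252.84 mm²); the cube at (0, 7.5) is present — its section is the full 6.5×23.5 rectangle (area 152.75 mm²); the r=6.5 cylinder at (4.5, 9) gives a regular 32-gon of circumradius 6.5 (constant along its height) (area = (32/2)·6.500²·sin(360°/32) = 131.88 mm²); Subtracting the remaining from the first: starting from the 29×5 cube (145.00 mm²), the r=9 cylinder at (10.5, 14) misses the remaining region (no effect); the 6.5×23.5 cube at (0, 7.5) misses the remaining region (no effect); the r=6.5 cylinder at (4.5, 9) partially overlaps it — only the 17.41 mm² overlap (of its 131.88 mm²) is removed, clipping the outline — area = 127.59 mm²; (whole slice rotated 80° about Z — lengths, areas and connectivity unchanged). Overall, the cross-section is a single solid region. Net area = 127.59 mm².

127.59 mm²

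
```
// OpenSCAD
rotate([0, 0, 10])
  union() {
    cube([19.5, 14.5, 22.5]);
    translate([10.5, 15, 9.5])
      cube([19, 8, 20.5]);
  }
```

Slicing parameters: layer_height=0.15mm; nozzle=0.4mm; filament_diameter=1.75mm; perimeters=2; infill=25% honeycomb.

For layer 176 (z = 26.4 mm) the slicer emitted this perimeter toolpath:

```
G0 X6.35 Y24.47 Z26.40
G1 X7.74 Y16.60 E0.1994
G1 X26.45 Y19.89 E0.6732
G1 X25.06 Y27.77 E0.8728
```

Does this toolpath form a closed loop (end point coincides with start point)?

Start point (G0): (6.35, 24.47). End point (last G1): the path does not return to the start — open.

no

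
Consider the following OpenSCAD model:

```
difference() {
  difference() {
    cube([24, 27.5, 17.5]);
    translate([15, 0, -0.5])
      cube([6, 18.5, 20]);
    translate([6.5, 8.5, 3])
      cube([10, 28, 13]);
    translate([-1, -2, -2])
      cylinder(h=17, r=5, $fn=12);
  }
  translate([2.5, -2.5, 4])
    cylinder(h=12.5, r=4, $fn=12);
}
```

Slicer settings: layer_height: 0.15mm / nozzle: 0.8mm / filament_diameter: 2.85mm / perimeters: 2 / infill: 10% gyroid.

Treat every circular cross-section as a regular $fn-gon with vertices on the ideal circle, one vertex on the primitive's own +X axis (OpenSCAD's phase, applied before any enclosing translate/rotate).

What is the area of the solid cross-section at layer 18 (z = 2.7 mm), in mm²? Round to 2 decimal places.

At z = 2.7 mm: the cube is present — its section is the full 24×27.5 rectangle (area 660.00 mm²); the cube at (15, 0) is present — its section is the full 6×18.5 rectangle (area 111.00 mm²); the cube at (6.5, 8.5) does not reach this height (z outside [3, 16]); the r=5 cylinder at (-1, -2) contributes a regular 12-gon of circumradius 5 (area = (12/2)·5.000²·sin(360°/12) = 75.00 mm²); After the difference (first − rest): starting from the 24×27.5 cube (660.00 mm²), the 6×18.5 cube at (15, 0) lies inside it touching the edge (removes its full 111.00 mm²); the r=5 cylinder at (-1, -2) partially overlaps it — only the 6.42 mm² overlap (of its 75.00 mm²) is removed, clipping the outline — area = 542.58 mm²; the cylinder at (2.5, -2.5) is absent (z outside [4, 16.5]); Taking the first minus the rest: none of the subtracted shapes is present at this height, so that combined region is unchanged — area = 542.58 mm². Overall, the cross-section is a single solid region. Net area = 542.58 mm².

542.58 mm²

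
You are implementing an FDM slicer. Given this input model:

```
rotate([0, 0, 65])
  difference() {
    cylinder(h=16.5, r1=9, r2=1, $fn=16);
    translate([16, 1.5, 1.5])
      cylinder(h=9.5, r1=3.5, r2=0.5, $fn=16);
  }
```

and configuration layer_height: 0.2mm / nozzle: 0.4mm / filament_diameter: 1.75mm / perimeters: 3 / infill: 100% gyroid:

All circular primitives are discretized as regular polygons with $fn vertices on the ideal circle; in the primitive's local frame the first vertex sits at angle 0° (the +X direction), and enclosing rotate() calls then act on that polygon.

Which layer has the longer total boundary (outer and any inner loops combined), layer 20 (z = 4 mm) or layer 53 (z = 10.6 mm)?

layer 20 (z = 4 mm)

Layer 20 (z = 4): the cone: at t=0.242 of its height the radius interpolates to r₁+(r₂−r₁)t = 7.061, giving a regular 16-gon of that circumradius (perimeter = 2·16·7.061·sin(180°/16) = 44.08 mm); the cone at (16, 1.5) contributes a regular 16-gon of circumradius 2.711 (interpolated between r1=3.5 and r2=0.5 at t=0.263) (perimeter = 2·16·2.711·sin(180°/16) = 16.92 mm); Subtracting the remaining from the first: starting from the cone, the cone at (16, 1.5) misses the remaining region (no effect) — boundary = 44.08 mm; (rotated 65° about Z; rotation is an isometry so areas/perimeters/island counts are preserved). So its perimeter = 44.08 mm. Layer 53 (z = 10.6): the cone: at t=0.642 of its height the radius interpolates to r₁+(r₂−r₁)t = 3.861, giving a regular 16-gon of that circumradius (perimeter = 2·16·3.861·sin(180°/16) = 24.10 mm); the cone at (16, 1.5) (r1=3.5→r2=0.5) has section circumradius 0.626 here — a regular 16-gon (perimeter = 2·16·0.626·sin(180°/16) = 3.91 mm); Subtracting the remaining from the first: starting from the cone, the cone at (16, 1.5) misses the remaining region (no effect) — boundary = 24.10 mm; (rotated 65° about Z; rotation is an isometry so areas/perimeters/island counts are preserved). So its perimeter = 24.10 mm. Layer 20 is larger (44.08 vs 24.10 mm).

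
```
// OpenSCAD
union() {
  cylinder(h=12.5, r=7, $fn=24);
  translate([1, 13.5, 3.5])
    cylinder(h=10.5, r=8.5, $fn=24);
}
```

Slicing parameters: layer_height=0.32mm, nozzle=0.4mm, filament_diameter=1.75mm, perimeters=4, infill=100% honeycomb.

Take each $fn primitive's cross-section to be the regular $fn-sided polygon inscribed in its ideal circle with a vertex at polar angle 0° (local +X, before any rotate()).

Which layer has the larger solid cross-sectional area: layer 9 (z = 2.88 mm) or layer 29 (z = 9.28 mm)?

Layer 9 (z = 2.88): the cylinder: section is a regular 24-gon, circumradius r=7 (area = (24/2)·7.000²·sin(360°/24) = 152.19 mm²); the cylinder at (1, 13.5) is absent (z outside [3.5, 14]); Combining (union): only the r=7 cylinder is present, so the union is just that shape — area = 152.19 mm². So its area = 152.19 mm². Layer 29 (z = 9.28): the cylinder: section is a regular 24-gon, circumradius r=7 (area = (24/2)·7.000²·sin(360°/24) = 152.19 mm²); the r=8.5 cylinder at (1, 13.5) gives a regular 24-gon of circumradius 8.5 (constant along its height) (area = (24/2)·8.500²·sin(360°/24) = 224.40 mm²); Merging all regions: the regions partially overlap — summed areas 376.58 mm² minus the doubly-counted overlap 9.27 mm² gives 367.31 mm² — area = 367.31 mm². So its area = 367.31 mm². Layer 29 is larger (367.31 vs 152.19 mm²).

layer 29 (z = 9.28 mm)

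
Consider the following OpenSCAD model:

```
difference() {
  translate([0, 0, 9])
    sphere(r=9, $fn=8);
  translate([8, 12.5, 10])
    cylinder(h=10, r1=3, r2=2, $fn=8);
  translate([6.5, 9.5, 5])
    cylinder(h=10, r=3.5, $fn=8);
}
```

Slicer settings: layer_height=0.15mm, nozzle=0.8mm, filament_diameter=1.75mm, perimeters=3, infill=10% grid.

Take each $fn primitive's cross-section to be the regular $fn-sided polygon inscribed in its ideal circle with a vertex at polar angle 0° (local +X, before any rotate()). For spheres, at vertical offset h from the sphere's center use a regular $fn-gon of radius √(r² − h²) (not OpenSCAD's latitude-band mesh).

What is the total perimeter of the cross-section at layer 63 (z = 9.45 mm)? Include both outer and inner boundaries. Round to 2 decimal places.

55.04 mm

At z = 9.45 mm: the r=9 sphere slices to a regular 8-gon of circumradius 8.989 (√(r²−h²) with h=0.45 from center) (perimeter = 2·8·8.989·sin(180°/8) = 55.04 mm); the cone at (8, 12.5) is absent (z outside [10, 20]); the cylinder at (6.5, 9.5): section is a regular 8-gon, circumradius r=3.5 (perimeter = 2·8·3.500·sin(180°/8) = 21.43 mm); Subtracting the remaining from the first: starting from the r=9 sphere, the r=3.5 cylinder at (6.5, 9.5) partially overlaps it — only the 0.73 mm² overlap (of its 34.65 mm²) is removed, clipping the outline — boundary = 55.04 mm. Overall, the cross-section is a single solid region. Total boundary length (outer) = 55.04 mm.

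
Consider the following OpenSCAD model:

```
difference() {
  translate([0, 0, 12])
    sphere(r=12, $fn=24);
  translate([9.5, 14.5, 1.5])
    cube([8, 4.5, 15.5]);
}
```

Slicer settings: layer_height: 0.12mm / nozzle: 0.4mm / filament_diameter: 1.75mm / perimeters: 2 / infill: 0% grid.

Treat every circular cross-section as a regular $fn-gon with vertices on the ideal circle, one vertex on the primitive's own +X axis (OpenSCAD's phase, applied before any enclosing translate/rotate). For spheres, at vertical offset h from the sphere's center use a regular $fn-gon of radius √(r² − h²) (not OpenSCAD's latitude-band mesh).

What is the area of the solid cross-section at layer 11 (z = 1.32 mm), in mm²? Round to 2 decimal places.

At z = 1.32 mm: the r=12 sphere slices to a regular 24-gon of circumradius 5.472 (√(r²−h²) with h=10.68 from center) (area = (24/2)·5.472²·sin(360°/24) = 92.98 mm²); the cube at (9.5, 14.5) does not reach this height (z outside [1.5, 17]); Subtracting the remaining from the first: none of the subtracted shapes is present at this height, so the r=12 sphere is unchanged — area = 92.98 mm². Overall, the cross-section is a single solid region. Net area = 92.98 mm².

92.98 mm²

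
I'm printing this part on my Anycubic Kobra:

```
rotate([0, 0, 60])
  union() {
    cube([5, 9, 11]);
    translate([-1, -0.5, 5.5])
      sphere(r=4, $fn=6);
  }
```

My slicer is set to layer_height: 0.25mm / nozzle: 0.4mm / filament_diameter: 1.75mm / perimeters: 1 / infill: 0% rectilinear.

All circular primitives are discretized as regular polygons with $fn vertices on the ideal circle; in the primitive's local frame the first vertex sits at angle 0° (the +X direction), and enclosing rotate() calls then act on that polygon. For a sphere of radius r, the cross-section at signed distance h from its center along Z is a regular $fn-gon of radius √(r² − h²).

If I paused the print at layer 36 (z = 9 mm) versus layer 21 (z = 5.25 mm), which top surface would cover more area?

layer 21 (z = 5.25 mm)

Layer 36 (z = 9): the cube (footprint 5×9) is included at this height (area 45.00 mm²); the r=4 sphere at (-1, -0.5) contributes a regular 6-gon of circumradius √(4²−3.5²) = 1.936 (area = (6/2)·1.936²·sin(360°/6) = 9.74 mm²); Combining (union): the regions partially overlap — summed areas 54.74 mm² minus the doubly-counted overlap 0.36 mm² gives 54.38 mm² — area = 54.38 mm²; (rotated 60° about Z; rotation is an isometry so areas/perimeters/island counts are preserved). So its area = 54.38 mm². Layer 21 (z = 5.25): the 5×9 cube contributes its full rectangle (area 45.00 mm²); the r=4 sphere at (-1, -0.5) slices to a regular 6-gon of circumradius 3.992 (√(r²−h²) with h=0.25 from center) (area = (6/2)·3.992²·sin(360°/6) = 41.41 mm²); Taking the union: the regions partially overlap — summed areas 86.41 mm² minus the doubly-counted overlap 5.47 mm² gives 80.94 mm² — area = 80.94 mm²; (rotated 60° about Z; rotation is an isometry so areas/perimeters/island counts are preserved). So its area = 80.94 mm². Layer 21 is larger (80.94 vs 54.38 mm²).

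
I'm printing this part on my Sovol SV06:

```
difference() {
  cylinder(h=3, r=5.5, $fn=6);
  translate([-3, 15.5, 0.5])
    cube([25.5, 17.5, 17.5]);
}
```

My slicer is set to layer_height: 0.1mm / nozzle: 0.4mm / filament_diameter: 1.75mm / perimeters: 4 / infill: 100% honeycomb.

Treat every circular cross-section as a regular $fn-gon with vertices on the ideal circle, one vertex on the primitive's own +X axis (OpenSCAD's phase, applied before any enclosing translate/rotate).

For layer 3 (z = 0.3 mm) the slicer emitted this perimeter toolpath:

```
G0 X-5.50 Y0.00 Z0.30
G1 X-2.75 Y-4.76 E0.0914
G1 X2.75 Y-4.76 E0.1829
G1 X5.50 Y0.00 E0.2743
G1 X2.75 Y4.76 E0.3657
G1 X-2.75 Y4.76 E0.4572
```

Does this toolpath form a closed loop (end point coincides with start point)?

no

Start point (G0): (-5.50, 0.00). End point (last G1): the path does not return to the start — open.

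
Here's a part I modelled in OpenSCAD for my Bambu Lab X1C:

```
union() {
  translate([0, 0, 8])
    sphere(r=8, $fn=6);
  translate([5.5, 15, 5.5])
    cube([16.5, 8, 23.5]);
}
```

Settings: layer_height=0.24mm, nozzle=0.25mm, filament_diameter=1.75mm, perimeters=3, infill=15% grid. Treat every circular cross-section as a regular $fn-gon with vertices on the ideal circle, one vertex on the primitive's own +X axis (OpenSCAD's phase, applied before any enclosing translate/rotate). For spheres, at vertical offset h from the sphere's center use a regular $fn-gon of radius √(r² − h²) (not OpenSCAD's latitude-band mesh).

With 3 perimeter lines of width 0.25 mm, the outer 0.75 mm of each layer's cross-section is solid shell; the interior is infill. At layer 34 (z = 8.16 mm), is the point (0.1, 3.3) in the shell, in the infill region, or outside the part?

At z = 8.16 mm: the r=8 sphere slices to a regular 6-gon of circumradius 7.998 (√(r²−h²) with h=0.16 from center); the cube at (5.5, 15) is present — its section is the full 16.5×8 rectangle; Combining (union): the 2 present regions are separate (no shared area or edge), so areas and boundary lengths simply add and each stays a separate island — 2 connected regions. Overall, the cross-section has 2 separate islands. The nearest boundary edge runs (-4.00, 6.93)→(4.00, 6.93); distance from the point to it = 3.63 mm. (Shell/infill is judged within the island containing the point — the largest one.) The point is inside the cross-section and 3.63 mm from the nearest boundary — more than the 0.75 mm shell width (3 × 0.25), so it's in the infill interior.

infill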